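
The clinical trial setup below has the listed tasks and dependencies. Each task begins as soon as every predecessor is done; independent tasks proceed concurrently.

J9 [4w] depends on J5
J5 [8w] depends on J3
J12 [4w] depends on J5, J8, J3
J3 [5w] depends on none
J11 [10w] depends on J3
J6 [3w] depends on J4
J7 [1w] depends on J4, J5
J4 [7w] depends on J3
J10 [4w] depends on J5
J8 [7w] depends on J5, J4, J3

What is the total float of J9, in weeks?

7

J3→J5→J8→J12 = 5+8+7+4 = 24 sets the makespan at 24 weeks.
The longest chain containing J9 totals 17 weeks.
Float = 24 − 17 = 7.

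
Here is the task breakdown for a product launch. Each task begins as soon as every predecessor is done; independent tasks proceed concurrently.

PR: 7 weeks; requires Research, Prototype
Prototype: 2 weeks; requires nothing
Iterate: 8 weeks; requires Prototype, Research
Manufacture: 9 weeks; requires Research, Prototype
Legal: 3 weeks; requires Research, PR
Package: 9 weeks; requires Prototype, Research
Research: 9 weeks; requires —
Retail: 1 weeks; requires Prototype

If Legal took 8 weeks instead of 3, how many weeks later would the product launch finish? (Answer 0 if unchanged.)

The binding path is Research→PR→Legal = 9+7+3 = 19; finish at 19 weeks.
Since Legal is critical, the +5 change carries straight to that chain (now 24 weeks).
No other chain overtakes it, so the finish is 24 weeks.
Change in finish: 24 − 19 = +5 weeks.

5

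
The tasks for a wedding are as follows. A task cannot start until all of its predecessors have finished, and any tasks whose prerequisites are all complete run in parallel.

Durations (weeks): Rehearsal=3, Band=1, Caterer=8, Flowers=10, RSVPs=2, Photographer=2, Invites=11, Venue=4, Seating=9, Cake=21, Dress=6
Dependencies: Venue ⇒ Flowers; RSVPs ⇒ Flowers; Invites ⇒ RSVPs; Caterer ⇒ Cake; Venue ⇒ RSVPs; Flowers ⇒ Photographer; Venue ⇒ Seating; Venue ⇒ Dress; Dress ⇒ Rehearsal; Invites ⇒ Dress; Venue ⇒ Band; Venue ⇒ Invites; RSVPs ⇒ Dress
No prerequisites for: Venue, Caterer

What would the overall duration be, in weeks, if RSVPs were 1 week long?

Baseline: Venue→Invites→RSVPs→Flowers→Photographer = 4+11+2+10+2 = 29 → 29 weeks.
RSVPs lies on that path, so at 1 week the path becomes 28 weeks.
Now Caterer→Cake = 8+21 = 29 is longest, so the finish becomes 29 weeks.

29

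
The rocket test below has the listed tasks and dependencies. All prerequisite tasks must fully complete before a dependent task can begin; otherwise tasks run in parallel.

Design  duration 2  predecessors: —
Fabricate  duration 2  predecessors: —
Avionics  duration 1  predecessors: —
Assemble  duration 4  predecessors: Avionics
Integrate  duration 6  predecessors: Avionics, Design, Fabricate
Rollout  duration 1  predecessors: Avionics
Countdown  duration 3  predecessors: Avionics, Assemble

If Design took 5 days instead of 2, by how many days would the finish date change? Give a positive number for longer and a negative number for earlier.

3

Critical path before the change: Design→Integrate = 2+6 = 8 giving 8 days.
Design is on the critical path; changing it to 5 makes that path 11 days.
That remains the longest chain; total 11 days.
Change in finish: 11 − 8 = +3 days.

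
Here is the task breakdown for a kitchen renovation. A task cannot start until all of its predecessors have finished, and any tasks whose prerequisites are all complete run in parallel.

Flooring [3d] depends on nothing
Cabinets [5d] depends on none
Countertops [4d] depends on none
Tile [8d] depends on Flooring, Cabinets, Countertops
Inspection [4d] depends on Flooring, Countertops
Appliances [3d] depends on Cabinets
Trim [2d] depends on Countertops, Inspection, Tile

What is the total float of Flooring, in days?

Cabinets→Tile→Trim = 5+8+2 = 15 sets the makespan at 15 days.
Flooring finishes as early as 3 and must finish by 5.
So Flooring can slip 5 − 3 = 2 days.

2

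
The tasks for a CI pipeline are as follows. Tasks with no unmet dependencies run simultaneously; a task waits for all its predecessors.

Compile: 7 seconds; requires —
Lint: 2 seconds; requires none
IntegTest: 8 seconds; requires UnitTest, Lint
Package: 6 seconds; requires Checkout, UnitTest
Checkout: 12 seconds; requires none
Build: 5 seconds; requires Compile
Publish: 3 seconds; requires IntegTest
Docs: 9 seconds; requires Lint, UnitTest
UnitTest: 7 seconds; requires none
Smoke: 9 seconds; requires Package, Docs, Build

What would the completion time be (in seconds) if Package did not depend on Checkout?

25

With the dependency in place, Checkout→Package→Smoke = 12+6+9 = 27 sets the finish at 27 seconds.
Without Checkout→Package, Package's earliest start moves from 12 to 7.
The longest chain is now UnitTest→Docs→Smoke = 7+9+9 = 25, so the job takes 25 seconds.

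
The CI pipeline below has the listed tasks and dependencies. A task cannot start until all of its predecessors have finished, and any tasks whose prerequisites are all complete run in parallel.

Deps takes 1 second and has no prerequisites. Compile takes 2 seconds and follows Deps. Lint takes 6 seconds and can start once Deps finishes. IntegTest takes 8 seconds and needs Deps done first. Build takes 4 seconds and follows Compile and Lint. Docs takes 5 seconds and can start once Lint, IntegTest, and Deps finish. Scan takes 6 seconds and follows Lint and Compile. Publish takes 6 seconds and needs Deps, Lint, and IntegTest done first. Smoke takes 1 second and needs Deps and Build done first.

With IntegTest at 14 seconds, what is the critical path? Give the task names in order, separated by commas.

As given, the longest chain is Deps→IntegTest→Publish = 1+8+6 = 15, so the finish is 15 seconds.
Since IntegTest is critical, the +6 change carries straight to that chain (now 21 seconds).
That remains the longest chain; total 21 seconds.

Deps, IntegTest, Publish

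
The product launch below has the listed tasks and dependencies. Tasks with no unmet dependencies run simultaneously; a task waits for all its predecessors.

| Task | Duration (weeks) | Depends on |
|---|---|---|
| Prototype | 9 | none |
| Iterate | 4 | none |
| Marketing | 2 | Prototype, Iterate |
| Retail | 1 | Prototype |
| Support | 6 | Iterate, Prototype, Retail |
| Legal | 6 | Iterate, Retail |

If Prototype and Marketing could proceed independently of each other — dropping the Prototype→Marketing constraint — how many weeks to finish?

Original critical path: Prototype→Retail→Support = 9+1+6 = 16 ⇒ 16 weeks.
Without Prototype→Marketing, Marketing's earliest start moves from 9 to 4.
The longest chain is now Prototype→Retail→Support = 9+1+6 = 16, so the plan takes 16 weeks.

16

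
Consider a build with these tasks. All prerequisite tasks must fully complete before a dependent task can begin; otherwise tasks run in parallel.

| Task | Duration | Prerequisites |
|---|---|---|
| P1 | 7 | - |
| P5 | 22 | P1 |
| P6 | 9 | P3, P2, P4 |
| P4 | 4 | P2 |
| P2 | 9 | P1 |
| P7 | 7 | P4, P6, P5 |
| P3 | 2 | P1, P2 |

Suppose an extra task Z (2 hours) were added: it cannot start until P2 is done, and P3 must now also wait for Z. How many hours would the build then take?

36

Originally the build takes 36 hours.
With Z inserted, P3 now waits for max(P1, P2, Z).
New critical path: P1→P2→Z→P3→P6→P7 = 7+9+2+2+9+7 = 36 ⇒ 36 hours.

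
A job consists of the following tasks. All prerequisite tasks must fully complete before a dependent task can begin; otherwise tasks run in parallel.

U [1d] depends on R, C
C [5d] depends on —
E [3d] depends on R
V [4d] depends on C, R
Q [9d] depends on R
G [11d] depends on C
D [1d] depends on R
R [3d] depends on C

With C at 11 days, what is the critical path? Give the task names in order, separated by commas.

Baseline: C→R→Q = 5+3+9 = 17 → 17 days.
Since C is critical, the +6 change carries straight to that chain (now 23 days).
The critical path is still C→R→Q; finish is now 23 days.

C, R, Q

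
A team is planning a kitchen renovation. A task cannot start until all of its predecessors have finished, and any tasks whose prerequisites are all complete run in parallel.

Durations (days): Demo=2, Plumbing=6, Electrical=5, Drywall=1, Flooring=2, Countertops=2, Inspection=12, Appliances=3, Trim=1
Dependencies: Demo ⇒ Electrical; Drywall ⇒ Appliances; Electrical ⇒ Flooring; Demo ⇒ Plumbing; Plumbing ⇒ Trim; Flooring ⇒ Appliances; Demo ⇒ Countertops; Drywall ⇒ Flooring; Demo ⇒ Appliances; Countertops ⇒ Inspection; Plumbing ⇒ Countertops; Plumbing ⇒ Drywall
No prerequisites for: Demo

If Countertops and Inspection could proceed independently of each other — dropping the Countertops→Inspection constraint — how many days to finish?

Before: longest chain Demo→Plumbing→Countertops→Inspection = 2+6+2+12 = 22, finish 22.
Without Countertops→Inspection, Inspection's earliest start moves from 10 to 0.
New critical path: Demo→Plumbing→Drywall→Flooring→Appliances = 2+6+1+2+3 = 14 ⇒ 14 days.

14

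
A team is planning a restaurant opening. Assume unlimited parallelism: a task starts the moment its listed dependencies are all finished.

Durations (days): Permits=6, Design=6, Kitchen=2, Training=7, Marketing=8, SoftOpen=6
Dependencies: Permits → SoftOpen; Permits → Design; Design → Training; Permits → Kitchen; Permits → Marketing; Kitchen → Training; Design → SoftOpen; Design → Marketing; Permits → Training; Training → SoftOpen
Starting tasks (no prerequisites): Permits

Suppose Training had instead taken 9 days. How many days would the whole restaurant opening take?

27

Actual critical path: Permits→Design→Training→SoftOpen = 6+6+7+6 = 25 ⇒ 25 days.
Since Training is critical, the +2 change carries straight to that chain (now 27 days).
The critical path is still Permits→Design→Training→SoftOpen; finish is now 27 days.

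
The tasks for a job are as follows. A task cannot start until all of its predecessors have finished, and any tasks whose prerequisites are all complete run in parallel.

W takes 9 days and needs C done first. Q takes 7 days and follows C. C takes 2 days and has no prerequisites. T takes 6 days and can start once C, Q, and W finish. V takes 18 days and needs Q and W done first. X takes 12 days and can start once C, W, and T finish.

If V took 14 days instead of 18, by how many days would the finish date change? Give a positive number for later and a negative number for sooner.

0

As given, the longest chain is C→W→V = 2+9+18 = 29, so the finish is 29 days.
V lies on that path, so at 14 days the path becomes 25 days.
New critical path: C→W→T→X = 2+9+6+12 = 29 ⇒ 29 days.
Change in finish: 29 − 29 = +0 days.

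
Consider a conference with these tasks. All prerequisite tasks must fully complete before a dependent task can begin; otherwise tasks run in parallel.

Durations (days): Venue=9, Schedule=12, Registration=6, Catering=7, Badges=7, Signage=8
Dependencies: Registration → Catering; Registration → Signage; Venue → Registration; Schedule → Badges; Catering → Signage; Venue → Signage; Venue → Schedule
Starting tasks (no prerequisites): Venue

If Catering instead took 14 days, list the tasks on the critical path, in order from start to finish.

Venue, Registration, Catering, Signage

Baseline: Venue→Registration→Catering→Signage = 9+6+7+8 = 30 → 30 days.
Catering is on the critical path; changing it to 14 makes that path 37 days.
That remains the longest chain; total 37 days.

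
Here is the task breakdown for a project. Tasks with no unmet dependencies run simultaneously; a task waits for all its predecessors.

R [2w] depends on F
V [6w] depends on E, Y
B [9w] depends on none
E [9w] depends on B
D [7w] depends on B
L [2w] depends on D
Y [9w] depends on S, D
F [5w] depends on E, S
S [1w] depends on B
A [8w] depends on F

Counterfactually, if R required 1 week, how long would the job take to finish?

The binding path is B→D→Y→V = 9+7+9+6 = 31; finish at 31 weeks.
R is off the critical path — its longest chain is 25 weeks, giving 6 of slack.
No other chain overtakes it, so the finish is 31 weeks.

31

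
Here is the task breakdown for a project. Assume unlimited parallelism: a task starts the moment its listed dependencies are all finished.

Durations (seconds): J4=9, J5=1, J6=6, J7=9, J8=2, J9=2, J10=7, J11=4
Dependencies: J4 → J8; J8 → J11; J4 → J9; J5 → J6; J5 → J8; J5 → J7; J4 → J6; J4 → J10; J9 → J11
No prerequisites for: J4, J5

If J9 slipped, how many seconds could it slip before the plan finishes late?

1

The longest chain is J4→J10 = 9+7 = 16; overall finish 16 seconds.
J9 finishes as early as 11 and must finish by 12.
Slack of J9 = 10 − 9 = 1 second.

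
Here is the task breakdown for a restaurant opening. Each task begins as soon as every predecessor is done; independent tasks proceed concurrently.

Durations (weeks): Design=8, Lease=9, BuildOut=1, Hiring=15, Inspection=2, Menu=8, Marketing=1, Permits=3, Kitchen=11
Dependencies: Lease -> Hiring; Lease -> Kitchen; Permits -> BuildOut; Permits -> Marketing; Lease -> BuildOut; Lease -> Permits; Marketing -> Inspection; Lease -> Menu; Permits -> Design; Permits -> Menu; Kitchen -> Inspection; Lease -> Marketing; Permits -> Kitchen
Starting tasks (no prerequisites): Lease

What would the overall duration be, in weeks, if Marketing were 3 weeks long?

The binding path is Lease→Permits→Kitchen→Inspection = 9+3+11+2 = 25; finish at 25 weeks.
Marketing has 10 weeks of float (longest path through it is 15).
No other chain overtakes it, so the finish is 25 weeks.

25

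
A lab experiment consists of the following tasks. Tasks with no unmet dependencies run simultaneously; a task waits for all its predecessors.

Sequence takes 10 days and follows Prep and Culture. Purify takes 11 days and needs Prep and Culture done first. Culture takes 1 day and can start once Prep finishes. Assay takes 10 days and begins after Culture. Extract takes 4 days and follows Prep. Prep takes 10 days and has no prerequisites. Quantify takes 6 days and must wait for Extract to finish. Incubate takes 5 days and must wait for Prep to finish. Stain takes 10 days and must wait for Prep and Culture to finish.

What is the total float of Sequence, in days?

Critical path: Prep→Culture→Purify = 10+1+11 = 22, so the finish is 22 days.
The longest chain containing Sequence totals 21 days.
Float = 22 − 21 = 1.

1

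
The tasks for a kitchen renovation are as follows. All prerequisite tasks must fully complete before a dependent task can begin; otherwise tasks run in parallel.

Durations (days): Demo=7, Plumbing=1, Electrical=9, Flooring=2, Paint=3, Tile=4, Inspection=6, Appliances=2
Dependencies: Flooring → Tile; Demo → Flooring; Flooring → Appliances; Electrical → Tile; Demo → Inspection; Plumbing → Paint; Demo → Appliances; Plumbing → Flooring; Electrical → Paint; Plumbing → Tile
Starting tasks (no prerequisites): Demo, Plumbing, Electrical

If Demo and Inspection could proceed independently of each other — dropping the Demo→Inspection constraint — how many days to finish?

13

Original critical path: Demo→Flooring→Tile = 7+2+4 = 13 ⇒ 13 days.
Without Demo→Inspection, Inspection's earliest start moves from 7 to 0.
New critical path: Demo→Flooring→Tile = 7+2+4 = 13 ⇒ 13 days.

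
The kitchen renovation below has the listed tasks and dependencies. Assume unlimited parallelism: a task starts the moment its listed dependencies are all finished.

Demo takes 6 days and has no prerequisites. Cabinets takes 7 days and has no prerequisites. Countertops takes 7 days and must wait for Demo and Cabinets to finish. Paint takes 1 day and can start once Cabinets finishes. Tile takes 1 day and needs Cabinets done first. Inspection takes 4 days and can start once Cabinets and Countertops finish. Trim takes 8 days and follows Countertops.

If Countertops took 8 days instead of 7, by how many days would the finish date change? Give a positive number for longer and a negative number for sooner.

The binding path is Cabinets→Countertops→Trim = 7+7+8 = 22; finish at 22 days.
Countertops is on the critical path; changing it to 8 makes that path 23 days.
No other chain overtakes it, so the finish is 23 days.
Change in finish: 23 − 22 = +1 days.

1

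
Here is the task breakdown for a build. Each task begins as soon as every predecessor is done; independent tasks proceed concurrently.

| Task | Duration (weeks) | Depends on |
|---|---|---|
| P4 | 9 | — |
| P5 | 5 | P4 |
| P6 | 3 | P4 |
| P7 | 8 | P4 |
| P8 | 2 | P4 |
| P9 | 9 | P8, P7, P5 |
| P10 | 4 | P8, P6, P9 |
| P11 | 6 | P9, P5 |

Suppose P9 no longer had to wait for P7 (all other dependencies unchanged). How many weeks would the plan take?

Original critical path: P4→P7→P9→P11 = 9+8+9+6 = 32 ⇒ 32 weeks.
Without P7→P9, P9's earliest start moves from 17 to 14.
New critical path: P4→P5→P9→P11 = 9+5+9+6 = 29 ⇒ 29 weeks.

29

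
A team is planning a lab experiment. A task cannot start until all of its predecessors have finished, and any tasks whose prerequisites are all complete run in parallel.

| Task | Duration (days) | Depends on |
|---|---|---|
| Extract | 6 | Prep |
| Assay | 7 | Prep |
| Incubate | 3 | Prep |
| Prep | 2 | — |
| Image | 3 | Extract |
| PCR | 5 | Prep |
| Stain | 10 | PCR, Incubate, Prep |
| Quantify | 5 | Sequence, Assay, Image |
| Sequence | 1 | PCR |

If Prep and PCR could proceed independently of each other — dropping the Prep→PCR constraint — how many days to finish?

16

With the dependency in place, Prep→PCR→Stain = 2+5+10 = 17 sets the finish at 17 days.
Without Prep→PCR, PCR's earliest start moves from 2 to 0.
After: Prep→Extract→Image→Quantify = 2+6+3+5 = 16 → 16 days.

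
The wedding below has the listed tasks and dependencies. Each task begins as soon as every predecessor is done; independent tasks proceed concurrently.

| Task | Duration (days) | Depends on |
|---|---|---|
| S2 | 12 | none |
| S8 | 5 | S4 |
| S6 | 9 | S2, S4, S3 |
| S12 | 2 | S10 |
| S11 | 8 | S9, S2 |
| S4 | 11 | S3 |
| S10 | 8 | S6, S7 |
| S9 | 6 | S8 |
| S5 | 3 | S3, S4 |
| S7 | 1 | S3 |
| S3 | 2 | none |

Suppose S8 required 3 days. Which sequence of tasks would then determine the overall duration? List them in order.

S3, S4, S6, S10, S12

Actual critical path: S3→S4→S8→S9→S11 = 2+11+5+6+8 = 32 ⇒ 32 days.
Since S8 is critical, the -2 change carries straight to that chain (now 30 days).
New critical path: S3→S4→S6→S10→S12 = 2+11+9+8+2 = 32 ⇒ 32 days.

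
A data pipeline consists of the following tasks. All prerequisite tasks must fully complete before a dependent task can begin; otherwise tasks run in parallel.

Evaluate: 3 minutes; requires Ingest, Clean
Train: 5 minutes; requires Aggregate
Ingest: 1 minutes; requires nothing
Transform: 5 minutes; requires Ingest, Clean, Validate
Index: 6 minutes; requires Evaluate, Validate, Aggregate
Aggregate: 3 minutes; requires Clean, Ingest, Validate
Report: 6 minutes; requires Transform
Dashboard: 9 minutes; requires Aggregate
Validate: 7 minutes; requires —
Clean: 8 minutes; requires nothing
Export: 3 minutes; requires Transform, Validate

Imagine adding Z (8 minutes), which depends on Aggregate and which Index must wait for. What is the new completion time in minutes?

25

Originally the schedule takes 20 minutes.
With Z inserted, Index now waits for max(Evaluate, Validate, Aggregate, Z).
New critical path: Clean→Aggregate→Z→Index = 8+3+8+6 = 25 ⇒ 25 minutes.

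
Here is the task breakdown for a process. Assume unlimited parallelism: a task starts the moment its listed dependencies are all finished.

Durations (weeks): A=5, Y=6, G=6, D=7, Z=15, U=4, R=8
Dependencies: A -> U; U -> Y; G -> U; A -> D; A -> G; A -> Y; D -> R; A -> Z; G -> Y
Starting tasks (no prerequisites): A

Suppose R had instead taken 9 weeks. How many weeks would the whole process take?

21

Critical path before the change: A→G→U→Y = 5+6+4+6 = 21 giving 21 weeks.
R is off the critical path — its longest chain is 20 weeks, giving 1 of slack.
No other chain overtakes it, so the finish is 21 weeks.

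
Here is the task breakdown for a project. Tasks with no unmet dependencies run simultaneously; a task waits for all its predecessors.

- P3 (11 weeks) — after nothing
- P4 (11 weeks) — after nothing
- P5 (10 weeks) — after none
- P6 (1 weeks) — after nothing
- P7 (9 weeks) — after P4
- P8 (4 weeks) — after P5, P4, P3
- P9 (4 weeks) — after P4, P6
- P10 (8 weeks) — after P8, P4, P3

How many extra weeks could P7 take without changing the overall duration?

P3→P8→P10 = 11+4+8 = 23 sets the makespan at 23 weeks.
Longest path through P7: 20 weeks (earliest finish 20, latest finish 23).
So P7 can slip 23 − 20 = 3 weeks.

3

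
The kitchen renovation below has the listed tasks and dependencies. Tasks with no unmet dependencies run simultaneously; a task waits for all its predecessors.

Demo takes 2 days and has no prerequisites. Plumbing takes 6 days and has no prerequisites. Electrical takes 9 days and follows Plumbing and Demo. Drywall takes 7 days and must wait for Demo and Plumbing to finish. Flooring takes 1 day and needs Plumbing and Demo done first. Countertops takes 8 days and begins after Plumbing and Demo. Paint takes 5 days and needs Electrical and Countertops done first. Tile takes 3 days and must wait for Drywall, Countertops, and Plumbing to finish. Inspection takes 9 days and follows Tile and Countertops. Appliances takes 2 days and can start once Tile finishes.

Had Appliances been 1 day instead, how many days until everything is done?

Actual critical path: Plumbing→Countertops→Tile→Inspection = 6+8+3+9 = 26 ⇒ 26 days.
Appliances has 7 days of float (longest path through it is 19).
No other chain overtakes it, so the finish is 26 days.

26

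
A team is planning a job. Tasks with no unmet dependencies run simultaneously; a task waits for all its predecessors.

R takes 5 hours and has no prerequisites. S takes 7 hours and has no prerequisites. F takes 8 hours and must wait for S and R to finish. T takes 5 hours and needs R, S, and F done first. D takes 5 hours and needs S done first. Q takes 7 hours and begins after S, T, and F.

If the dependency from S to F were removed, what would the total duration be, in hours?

25

With the dependency in place, S→F→T→Q = 7+8+5+7 = 27 sets the finish at 27 hours.
Without S→F, F's earliest start moves from 7 to 5.
The longest chain is now R→F→T→Q = 5+8+5+7 = 25, so the project takes 25 hours.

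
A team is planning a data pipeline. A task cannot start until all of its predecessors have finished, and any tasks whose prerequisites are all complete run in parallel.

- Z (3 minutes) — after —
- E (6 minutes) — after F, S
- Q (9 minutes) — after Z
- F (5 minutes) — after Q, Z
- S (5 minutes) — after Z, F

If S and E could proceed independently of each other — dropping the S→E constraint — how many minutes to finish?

With the dependency in place, Z→Q→F→S→E = 3+9+5+5+6 = 28 sets the finish at 28 minutes.
Without S→E, E's earliest start moves from 22 to 17.
After: Z→Q→F→E = 3+9+5+6 = 23 → 23 minutes.

23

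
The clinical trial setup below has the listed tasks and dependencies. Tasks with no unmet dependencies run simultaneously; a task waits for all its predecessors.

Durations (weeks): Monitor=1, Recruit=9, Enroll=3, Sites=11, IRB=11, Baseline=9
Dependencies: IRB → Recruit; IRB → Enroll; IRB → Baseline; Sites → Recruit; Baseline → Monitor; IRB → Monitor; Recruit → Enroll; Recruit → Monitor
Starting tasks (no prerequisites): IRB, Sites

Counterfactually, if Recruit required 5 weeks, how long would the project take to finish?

Actual critical path: IRB→Recruit→Enroll = 11+9+3 = 23 ⇒ 23 weeks.
Recruit is on the critical path; changing it to 5 makes that path 19 weeks.
New critical path: IRB→Baseline→Monitor = 11+9+1 = 21 ⇒ 21 weeks.

21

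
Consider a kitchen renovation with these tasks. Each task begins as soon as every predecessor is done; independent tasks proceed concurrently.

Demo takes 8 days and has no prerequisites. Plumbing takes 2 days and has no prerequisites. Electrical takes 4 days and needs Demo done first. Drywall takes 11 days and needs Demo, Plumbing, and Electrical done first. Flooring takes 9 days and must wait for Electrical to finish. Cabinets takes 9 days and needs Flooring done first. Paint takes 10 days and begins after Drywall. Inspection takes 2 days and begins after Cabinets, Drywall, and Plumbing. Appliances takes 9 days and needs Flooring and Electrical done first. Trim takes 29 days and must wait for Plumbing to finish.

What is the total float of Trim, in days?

2

Critical path: Demo→Electrical→Drywall→Paint = 8+4+11+10 = 33, so the finish is 33 days.
Longest path through Trim: 31 days (earliest finish 31, latest finish 33).
Float = 33 − 31 = 2.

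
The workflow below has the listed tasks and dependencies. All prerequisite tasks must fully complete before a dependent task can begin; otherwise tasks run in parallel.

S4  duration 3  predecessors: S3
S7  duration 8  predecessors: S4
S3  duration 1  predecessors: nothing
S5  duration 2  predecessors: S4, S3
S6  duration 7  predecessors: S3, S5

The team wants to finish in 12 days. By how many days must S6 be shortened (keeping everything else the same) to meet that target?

1

Current finish: 13 days; target: 12.
S6 is on every critical path, so each day cut from S6 cuts the finish by one (this holds down to a finish of 12).
Need 13 − 12 = 1 day off S6 → S6 becomes 6 days, finish becomes 12.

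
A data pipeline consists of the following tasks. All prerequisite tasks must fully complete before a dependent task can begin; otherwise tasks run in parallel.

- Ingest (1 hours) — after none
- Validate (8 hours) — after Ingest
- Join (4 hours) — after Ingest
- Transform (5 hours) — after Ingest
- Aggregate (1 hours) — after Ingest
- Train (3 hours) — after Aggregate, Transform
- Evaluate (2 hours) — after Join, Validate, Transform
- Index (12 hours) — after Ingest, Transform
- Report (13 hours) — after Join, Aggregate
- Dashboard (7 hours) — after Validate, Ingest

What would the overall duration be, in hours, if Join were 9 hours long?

As given, the longest chain is Ingest→Join→Report = 1+4+13 = 18, so the finish is 18 hours.
Join lies on that path, so at 9 hours the path becomes 23 hours.
The critical path is still Ingest→Join→Report; finish is now 23 hours.

23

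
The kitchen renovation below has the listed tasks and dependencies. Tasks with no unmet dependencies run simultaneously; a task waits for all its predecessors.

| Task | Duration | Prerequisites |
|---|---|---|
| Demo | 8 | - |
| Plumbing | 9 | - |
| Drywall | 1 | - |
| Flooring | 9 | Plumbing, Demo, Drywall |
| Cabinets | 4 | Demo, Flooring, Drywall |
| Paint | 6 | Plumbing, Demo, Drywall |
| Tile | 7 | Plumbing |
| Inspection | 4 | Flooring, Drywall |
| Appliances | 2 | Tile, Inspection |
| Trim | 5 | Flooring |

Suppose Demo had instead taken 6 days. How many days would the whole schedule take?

Critical path before the change: Plumbing→Flooring→Inspection→Appliances = 9+9+4+2 = 24 giving 24 days.
The longest path through Demo is only 23 days, so Demo has float 1.
No other chain overtakes it, so the finish is 24 days.

24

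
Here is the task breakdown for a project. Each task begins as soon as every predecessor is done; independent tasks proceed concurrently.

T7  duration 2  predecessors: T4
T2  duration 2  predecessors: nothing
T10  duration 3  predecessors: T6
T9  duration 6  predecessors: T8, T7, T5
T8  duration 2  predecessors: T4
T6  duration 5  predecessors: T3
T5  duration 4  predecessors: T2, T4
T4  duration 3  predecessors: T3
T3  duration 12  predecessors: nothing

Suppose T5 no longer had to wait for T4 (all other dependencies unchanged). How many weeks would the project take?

23

With the dependency in place, T3→T4→T5→T9 = 12+3+4+6 = 25 sets the finish at 25 weeks.
Without T4→T5, T5's earliest start moves from 15 to 2.
After: T3→T4→T7→T9 = 12+3+2+6 = 23 → 23 weeks.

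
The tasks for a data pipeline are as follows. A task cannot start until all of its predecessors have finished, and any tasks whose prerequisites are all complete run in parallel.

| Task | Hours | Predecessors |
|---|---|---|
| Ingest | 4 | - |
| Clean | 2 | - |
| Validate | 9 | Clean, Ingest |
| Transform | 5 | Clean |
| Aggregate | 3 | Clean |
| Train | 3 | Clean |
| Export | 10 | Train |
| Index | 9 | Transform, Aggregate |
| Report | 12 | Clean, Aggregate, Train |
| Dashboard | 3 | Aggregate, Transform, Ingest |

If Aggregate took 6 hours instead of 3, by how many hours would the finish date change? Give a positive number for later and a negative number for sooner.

3

Baseline: Clean→Aggregate→Report = 2+3+12 = 17 → 17 hours.
Aggregate is on the critical path; changing it to 6 makes that path 20 hours.
No other chain overtakes it, so the finish is 20 hours.
Change in finish: 20 − 17 = +3 hours.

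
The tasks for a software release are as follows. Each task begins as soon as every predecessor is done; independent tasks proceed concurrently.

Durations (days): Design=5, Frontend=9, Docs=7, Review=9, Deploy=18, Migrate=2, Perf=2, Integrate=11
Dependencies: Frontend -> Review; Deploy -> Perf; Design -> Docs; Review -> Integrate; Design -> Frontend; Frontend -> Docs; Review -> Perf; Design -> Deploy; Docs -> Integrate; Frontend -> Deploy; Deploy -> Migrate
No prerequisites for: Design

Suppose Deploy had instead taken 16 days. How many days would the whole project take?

Actual critical path: Design→Frontend→Deploy→Migrate = 5+9+18+2 = 34 ⇒ 34 days.
Deploy lies on that path, so at 16 days the path becomes 32 days.
The binding chain switches to Design→Frontend→Review→Integrate = 5+9+9+11 = 34; finish 34 days.

34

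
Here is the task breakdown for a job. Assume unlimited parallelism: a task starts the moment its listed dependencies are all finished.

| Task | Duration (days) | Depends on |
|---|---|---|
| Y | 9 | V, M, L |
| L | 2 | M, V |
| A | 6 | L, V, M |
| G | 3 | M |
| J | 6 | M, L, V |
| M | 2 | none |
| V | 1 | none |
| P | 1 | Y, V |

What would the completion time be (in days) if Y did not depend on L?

12

With the dependency in place, M→L→Y→P = 2+2+9+1 = 14 sets the finish at 14 days.
Without L→Y, Y's earliest start moves from 4 to 2.
After: M→Y→P = 2+9+1 = 12 → 12 days.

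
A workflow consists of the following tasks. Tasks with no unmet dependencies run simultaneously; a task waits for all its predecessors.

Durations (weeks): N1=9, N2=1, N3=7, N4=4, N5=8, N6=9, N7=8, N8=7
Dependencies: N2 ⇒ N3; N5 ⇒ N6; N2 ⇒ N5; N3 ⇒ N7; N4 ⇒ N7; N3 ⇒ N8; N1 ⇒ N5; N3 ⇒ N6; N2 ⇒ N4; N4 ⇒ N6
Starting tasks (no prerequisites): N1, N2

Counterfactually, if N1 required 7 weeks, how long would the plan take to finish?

Critical path before the change: N1→N5→N6 = 9+8+9 = 26 giving 26 weeks.
N1 lies on that path, so at 7 weeks the path becomes 24 weeks.
The critical path is still N1→N5→N6; finish is now 24 weeks.

24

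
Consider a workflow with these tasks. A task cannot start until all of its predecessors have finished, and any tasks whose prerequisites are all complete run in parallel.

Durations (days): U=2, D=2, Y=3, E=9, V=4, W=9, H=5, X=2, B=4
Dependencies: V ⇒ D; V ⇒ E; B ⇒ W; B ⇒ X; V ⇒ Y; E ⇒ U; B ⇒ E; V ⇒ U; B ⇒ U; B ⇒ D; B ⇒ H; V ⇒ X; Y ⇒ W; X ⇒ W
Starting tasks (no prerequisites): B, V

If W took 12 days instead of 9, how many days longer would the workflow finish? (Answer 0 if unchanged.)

Critical path before the change: V→Y→W = 4+3+9 = 16 giving 16 days.
Since W is critical, the +3 change carries straight to that chain (now 19 days).
That remains the longest chain; total 19 days.
Change in finish: 19 − 16 = +3 days.

3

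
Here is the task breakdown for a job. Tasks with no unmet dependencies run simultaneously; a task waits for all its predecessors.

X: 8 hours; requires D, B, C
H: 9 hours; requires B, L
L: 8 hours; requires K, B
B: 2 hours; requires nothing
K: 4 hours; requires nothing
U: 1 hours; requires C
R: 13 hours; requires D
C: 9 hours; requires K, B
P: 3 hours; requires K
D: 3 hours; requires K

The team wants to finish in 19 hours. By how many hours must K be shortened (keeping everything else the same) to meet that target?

Current finish: 21 hours; target: 19.
K is on every critical path, so each hour cut from K cuts the finish by one (this holds down to a finish of 19).
Need 21 − 19 = 2 hours off K → K becomes 2 hours, finish becomes 19.

2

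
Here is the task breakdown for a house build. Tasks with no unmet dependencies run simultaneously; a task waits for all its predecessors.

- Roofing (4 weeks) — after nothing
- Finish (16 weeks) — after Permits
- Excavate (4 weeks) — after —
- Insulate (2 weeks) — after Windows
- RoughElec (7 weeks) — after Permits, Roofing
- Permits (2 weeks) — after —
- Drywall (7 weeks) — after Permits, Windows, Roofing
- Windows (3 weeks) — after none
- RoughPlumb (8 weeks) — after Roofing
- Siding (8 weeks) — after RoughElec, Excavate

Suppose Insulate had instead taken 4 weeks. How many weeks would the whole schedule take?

19

As given, the longest chain is Roofing→RoughElec→Siding = 4+7+8 = 19, so the finish is 19 weeks.
Insulate has 14 weeks of float (longest path through it is 5).
The critical path is still Roofing→RoughElec→Siding; finish is now 19 weeks.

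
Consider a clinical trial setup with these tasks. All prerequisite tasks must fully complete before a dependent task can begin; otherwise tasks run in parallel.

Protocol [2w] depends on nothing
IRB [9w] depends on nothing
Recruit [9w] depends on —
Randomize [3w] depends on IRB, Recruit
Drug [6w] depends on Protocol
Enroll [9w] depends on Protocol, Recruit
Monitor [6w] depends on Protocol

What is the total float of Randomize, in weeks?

6

The longest chain is Recruit→Enroll = 9+9 = 18; overall finish 18 weeks.
The longest chain containing Randomize totals 12 weeks.
Slack of Randomize = 15 − 9 = 6 weeks.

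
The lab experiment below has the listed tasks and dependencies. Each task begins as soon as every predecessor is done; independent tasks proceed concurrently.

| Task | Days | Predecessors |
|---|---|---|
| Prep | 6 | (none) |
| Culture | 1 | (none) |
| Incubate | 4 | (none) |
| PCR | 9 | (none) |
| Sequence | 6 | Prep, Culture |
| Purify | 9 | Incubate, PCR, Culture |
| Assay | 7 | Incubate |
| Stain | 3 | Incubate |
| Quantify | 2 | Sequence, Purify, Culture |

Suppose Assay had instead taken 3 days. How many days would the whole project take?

20

As given, the longest chain is PCR→Purify→Quantify = 9+9+2 = 20, so the finish is 20 days.
Assay has 9 days of float (longest path through it is 11).
The critical path is still PCR→Purify→Quantify; finish is now 20 days.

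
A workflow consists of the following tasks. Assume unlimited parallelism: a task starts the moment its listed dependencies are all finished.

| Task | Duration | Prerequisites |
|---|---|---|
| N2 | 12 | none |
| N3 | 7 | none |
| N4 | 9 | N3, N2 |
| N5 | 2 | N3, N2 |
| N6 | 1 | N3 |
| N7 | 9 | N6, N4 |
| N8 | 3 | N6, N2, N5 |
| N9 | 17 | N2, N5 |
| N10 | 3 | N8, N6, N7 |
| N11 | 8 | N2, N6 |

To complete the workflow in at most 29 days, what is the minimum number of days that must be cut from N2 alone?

Current finish: 33 days; target: 29.
N2 is on every critical path, so each day cut from N2 cuts the finish by one (this holds down to a finish of 28).
Need 33 − 29 = 4 days off N2 → N2 becomes 8 days, finish becomes 29.

4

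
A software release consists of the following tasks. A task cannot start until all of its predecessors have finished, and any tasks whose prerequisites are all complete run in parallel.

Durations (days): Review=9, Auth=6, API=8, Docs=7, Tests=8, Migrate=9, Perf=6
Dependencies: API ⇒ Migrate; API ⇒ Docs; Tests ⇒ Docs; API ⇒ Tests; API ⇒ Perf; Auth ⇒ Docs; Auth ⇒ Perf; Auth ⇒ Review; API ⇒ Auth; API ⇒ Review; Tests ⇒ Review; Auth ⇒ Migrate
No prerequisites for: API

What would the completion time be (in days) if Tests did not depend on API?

23

Original critical path: API→Tests→Review = 8+8+9 = 25 ⇒ 25 days.
Without API→Tests, Tests's earliest start moves from 8 to 0.
The longest chain is now API→Auth→Review = 8+6+9 = 23, so the schedule takes 23 days.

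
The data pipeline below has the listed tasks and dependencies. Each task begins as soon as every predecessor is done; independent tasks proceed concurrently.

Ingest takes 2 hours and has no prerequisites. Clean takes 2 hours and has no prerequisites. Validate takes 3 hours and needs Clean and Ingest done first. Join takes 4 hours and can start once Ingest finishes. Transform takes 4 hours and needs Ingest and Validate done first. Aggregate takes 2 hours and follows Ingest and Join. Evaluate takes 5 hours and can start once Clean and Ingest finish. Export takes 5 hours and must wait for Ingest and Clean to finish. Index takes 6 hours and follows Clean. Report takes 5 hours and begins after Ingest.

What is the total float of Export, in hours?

The longest chain is Ingest→Validate→Transform = 2+3+4 = 9; overall finish 9 hours.
Longest path through Export: 7 hours (earliest finish 7, latest finish 9).
Slack of Export = 4 − 2 = 2 hours.

2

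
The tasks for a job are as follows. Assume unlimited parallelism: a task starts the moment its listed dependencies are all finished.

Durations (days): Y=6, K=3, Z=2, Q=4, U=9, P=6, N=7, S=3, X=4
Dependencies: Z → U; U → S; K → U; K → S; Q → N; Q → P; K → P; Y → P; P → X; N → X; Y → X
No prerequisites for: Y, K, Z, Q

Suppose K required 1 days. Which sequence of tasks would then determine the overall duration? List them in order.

Y, P, X

Baseline: Y→P→X = 6+6+4 = 16 → 16 days.
K is off the critical path — its longest chain is 15 days, giving 1 of slack.
No other chain overtakes it, so the finish is 16 days.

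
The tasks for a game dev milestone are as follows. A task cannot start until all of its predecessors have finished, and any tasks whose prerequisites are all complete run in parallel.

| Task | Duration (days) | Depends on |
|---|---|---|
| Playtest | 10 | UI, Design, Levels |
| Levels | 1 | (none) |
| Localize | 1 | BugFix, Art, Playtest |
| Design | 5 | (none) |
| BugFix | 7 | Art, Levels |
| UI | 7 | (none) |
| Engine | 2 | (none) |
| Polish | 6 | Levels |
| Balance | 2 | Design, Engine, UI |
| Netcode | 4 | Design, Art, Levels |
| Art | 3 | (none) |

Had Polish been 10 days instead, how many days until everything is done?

18

As given, the longest chain is UI→Playtest→Localize = 7+10+1 = 18, so the finish is 18 days.
Polish has 11 days of float (longest path through it is 7).
No other chain overtakes it, so the finish is 18 days.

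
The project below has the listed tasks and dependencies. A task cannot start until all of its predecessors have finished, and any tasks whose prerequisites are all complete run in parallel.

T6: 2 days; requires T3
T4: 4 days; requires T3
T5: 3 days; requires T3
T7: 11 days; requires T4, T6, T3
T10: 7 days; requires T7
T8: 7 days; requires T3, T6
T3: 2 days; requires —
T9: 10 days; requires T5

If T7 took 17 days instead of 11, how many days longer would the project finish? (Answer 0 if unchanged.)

6

As given, the longest chain is T3→T4→T7→T10 = 2+4+11+7 = 24, so the finish is 24 days.
Since T7 is critical, the +6 change carries straight to that chain (now 30 days).
The critical path is still T3→T4→T7→T10; finish is now 30 days.
Change in finish: 30 − 24 = +6 days.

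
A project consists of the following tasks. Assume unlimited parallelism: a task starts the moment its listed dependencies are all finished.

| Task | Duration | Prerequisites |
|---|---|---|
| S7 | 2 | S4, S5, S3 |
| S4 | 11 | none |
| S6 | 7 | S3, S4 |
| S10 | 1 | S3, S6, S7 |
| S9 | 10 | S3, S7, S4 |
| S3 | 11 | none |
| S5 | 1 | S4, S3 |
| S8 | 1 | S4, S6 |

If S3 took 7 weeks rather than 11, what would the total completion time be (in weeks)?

Actual critical path: S3→S5→S7→S9 = 11+1+2+10 = 24 ⇒ 24 weeks.
S3 lies on that path, so at 7 weeks the path becomes 20 weeks.
The binding chain switches to S4→S5→S7→S9 = 11+1+2+10 = 24; finish 24 weeks.

24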